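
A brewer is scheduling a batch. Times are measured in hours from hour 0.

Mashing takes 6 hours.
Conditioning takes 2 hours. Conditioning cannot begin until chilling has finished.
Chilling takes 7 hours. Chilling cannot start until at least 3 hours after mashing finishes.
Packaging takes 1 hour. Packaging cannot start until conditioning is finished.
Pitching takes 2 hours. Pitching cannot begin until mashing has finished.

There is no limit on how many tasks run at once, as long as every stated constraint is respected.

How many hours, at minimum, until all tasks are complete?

Mashing has no prerequisites, so it starts at hour 0 and finishes at hour 6.
After mashing (finishes hour 6), pitching can start at hour 6 and finishes at hour 8.
After mashing (finishes hour 6, plus 3-hour gap → hour 9), chilling can start at hour 9 and finishes at hour 16.
Conditioning cannot begin until chilling (finishes hour 16). It runs from hour 16 to 16 + 2 = hour 18.
Packaging waits on conditioning (finishes hour 18), so it starts at hour 18 and finishes at 18 + 1 = hour 19.
All tasks are finished once the last one completes. Finish times: Mashing at 6, Chilling at 16, Pitching at 8, Conditioning at 18, Packaging at 19. The latest is hour 19.

19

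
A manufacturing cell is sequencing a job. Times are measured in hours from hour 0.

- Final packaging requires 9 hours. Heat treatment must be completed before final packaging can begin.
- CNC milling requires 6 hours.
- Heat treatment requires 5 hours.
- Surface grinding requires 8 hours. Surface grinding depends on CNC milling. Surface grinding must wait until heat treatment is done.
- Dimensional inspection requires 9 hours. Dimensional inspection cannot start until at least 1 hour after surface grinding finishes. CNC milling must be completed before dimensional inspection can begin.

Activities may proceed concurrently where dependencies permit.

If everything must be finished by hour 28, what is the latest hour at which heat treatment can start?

Dimensional inspection must finish by hour 28; it takes 9 hours, so it must start by 28 − 9 = hour 19.
Since dimensional inspection (must start by hour 19, minus 1-hour gap → hour 18) depends on it, surface grinding must finish by hour 18. Backing off its 8-hour duration gives a latest start of hour 10.
Final packaging must finish by hour 28; it takes 9 hours, so it must start by 28 − 9 = hour 19.
Heat treatment must finish in time for surface grinding (must start by hour 10); final packaging (must start by hour 19). The tightest is hour 10, so heat treatment must start by 10 − 5 = hour 5.

5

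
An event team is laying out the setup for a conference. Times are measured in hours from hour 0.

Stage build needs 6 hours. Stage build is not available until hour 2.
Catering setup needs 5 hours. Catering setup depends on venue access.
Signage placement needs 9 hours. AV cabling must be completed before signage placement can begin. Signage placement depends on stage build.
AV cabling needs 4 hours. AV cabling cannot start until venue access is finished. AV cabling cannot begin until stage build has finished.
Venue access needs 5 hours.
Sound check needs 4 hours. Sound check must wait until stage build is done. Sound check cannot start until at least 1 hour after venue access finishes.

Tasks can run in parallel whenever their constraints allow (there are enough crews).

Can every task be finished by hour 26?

Yes

Stage build cannot begin until its own release at hour 2. It runs from hour 2 to 2 + 6 = hour 8.
Nothing blocks venue access, so it runs from hour 0 to hour 5.
Sound check cannot start until stage build (finishes hour 8); venue access (finishes hour 5, plus 1-hour gap → hour 6). The controlling bound is hour 8, so sound check finishes at 8 + 4 = hour 12.
Catering setup waits on venue access (finishes hour 5), so it starts at hour 5 and finishes at 5 + 5 = hour 10.
AV cabling needs all of venue access (finishes hour 5); stage build (finishes hour 8). That puts its earliest start at hour 8; it finishes at 8 + 4 = hour 12.
Signage placement needs all of AV cabling (finishes hour 12); stage build (finishes hour 8). That puts its earliest start at hour 12; it finishes at 12 + 9 = hour 21.
Every task is finished by hour 21, which is no later than the deadline of 26, so the schedule is feasible.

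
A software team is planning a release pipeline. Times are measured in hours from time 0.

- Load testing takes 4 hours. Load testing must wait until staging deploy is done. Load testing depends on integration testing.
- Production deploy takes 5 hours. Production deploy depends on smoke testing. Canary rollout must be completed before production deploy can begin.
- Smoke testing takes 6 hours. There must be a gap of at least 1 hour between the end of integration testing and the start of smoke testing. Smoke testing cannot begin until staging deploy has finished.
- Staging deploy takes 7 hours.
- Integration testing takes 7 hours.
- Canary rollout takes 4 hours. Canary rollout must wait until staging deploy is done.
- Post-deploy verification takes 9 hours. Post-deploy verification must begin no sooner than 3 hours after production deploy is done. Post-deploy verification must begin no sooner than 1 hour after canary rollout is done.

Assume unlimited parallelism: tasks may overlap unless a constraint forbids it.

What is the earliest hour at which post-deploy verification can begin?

Nothing blocks staging deploy, so it runs from hour 0 to hour 7.
Canary rollout cannot begin until staging deploy (finishes hour 7). It runs from hour 7 to 7 + 4 = hour 11.
Integration testing has no prerequisites, so it starts at hour 0 and finishes at hour 7.
Smoke testing needs all of integration testing (finishes hour 7, plus 1-hour gap → hour 8); staging deploy (finishes hour 7). That puts its earliest start at hour 8; it finishes at 8 + 6 = hour 14.
For production deploy: smoke testing (finishes hour 14); canary rollout (finishes hour 11). Taking the maximum gives a start of hour 14, and it finishes at 14 + 5 = hour 19.
Post-deploy verification waits on production deploy (finishes hour 19, plus 3-hour gap → hour 22); canary rollout (finishes hour 11, plus 1-hour gap → hour 12). The latest of these is hour 22, which is the earliest post-deploy verification can start.

22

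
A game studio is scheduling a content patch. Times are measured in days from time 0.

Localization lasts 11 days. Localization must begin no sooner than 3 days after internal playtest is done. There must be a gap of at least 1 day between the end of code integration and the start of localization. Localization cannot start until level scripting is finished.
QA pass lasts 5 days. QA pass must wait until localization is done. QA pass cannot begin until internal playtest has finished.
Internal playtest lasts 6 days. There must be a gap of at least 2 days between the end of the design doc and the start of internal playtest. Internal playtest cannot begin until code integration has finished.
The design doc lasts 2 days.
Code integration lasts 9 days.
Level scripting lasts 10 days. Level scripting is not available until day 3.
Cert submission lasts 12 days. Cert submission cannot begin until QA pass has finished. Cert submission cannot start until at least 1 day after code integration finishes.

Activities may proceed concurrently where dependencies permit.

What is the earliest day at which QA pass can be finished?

34

Nothing blocks code integration, so it runs from day 0 to day 9.
Level scripting cannot begin until its own release at day 3. It runs from day 3 to 3 + 10 = day 13.
The design doc has no prerequisites, so it starts at day 0 and finishes at day 2.
Internal playtest needs all of the design doc (finishes day 2, plus 2-day gap → day 4); code integration (finishes day 9). That puts its earliest start at day 9; it finishes at 9 + 6 = day 15.
Localization has to wait for internal playtest (finishes day 15, plus 3-day gap → day 18); code integration (finishes day 9, plus 1-day gap → day 10); level scripting (finishes day 13). The latest of these is day 18, so localization runs day 18 to 18 + 11 = day 29.
QA pass cannot start until localization (finishes day 29); internal playtest (finishes day 15). The controlling bound is day 29, so QA pass finishes at 29 + 5 = day 34.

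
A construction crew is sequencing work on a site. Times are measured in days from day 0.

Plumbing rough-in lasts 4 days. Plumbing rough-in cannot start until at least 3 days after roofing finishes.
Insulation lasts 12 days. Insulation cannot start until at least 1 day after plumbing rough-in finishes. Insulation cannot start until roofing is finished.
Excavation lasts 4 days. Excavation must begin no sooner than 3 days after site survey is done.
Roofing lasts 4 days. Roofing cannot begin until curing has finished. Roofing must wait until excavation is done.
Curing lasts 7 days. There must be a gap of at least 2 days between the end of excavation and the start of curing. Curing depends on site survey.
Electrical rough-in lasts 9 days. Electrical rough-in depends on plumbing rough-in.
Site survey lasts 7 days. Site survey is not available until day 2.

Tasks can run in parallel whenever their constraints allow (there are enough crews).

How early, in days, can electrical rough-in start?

After its own release at day 2, site survey can start at day 2 and finishes at day 9.
Excavation waits on site survey (finishes day 9, plus 3-day gap → day 12), so it starts at day 12 and finishes at 12 + 4 = day 16.
Curing cannot start until excavation (finishes day 16, plus 2-day gap → day 18); site survey (finishes day 9). The controlling bound is day 18, so curing finishes at 18 + 7 = day 25.
For roofing: curing (finishes day 25); excavation (finishes day 16). Taking the maximum gives a start of day 25, and it finishes at 25 + 4 = day 29.
Plumbing rough-in cannot begin until roofing (finishes day 29, plus 3-day gap → day 32). It runs from day 32 to 32 + 4 = day 36.
Electrical rough-in waits on plumbing rough-in (finishes day 36), so the earliest it can start is day 36.

36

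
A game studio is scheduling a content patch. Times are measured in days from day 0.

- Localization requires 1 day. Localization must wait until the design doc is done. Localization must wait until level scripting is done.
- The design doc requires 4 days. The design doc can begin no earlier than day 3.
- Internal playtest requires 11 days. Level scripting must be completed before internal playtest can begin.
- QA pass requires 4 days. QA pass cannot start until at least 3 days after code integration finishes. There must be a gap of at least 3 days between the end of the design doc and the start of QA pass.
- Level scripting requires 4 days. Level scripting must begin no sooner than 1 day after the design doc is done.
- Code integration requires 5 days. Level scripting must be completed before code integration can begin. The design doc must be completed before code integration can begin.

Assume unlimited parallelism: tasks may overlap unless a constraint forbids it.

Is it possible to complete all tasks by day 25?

The design doc cannot begin until its own release at day 3. It runs from day 3 to 3 + 4 = day 7.
Level scripting waits on the design doc (finishes day 7, plus 1-day gap → day 8), so it starts at day 8 and finishes at 8 + 4 = day 12.
For localization: the design doc (finishes day 7); level scripting (finishes day 12). Taking the maximum gives a start of day 12, and it finishes at 12 + 1 = day 13.
After level scripting (finishes day 12), internal playtest can start at day 12 and finishes at day 23.
Code integration has to wait for level scripting (finishes day 12); the design doc (finishes day 7). The latest of these is day 12, so code integration runs day 12 to 12 + 5 = day 17.
QA pass cannot start until code integration (finishes day 17, plus 3-day gap → day 20); the design doc (finishes day 7, plus 3-day gap → day 10). The controlling bound is day 20, so QA pass finishes at 20 + 4 = day 24.
Every task is finished by day 24, which is no later than the deadline of 25, so the schedule is feasible.

Yes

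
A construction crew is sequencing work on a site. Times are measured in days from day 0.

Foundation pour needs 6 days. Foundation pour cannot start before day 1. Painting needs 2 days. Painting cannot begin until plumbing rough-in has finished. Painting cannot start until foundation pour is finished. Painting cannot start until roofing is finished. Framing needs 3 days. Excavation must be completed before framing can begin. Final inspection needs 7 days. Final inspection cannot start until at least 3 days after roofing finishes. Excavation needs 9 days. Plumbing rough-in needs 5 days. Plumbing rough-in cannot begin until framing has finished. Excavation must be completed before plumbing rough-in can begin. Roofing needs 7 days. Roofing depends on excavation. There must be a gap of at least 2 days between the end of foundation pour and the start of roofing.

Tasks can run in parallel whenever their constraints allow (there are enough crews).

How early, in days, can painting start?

17

After its own release at day 1, foundation pour can start at day 1 and finishes at day 7.
Excavation has no prerequisites, so it starts at day 0 and finishes at day 9.
Roofing has to wait for excavation (finishes day 9); foundation pour (finishes day 7, plus 2-day gap → day 9). The latest of these is day 9, so roofing runs day 9 to 9 + 7 = day 16.
Framing waits on excavation (finishes day 9), so it starts at day 9 and finishes at 9 + 3 = day 12.
Plumbing rough-in needs all of framing (finishes day 12); excavation (finishes day 9). That puts its earliest start at day 12; it finishes at 12 + 5 = day 17.
Painting waits on plumbing rough-in (finishes day 17); foundation pour (finishes day 7); roofing (finishes day 16). The latest of these is day 17, which is the earliest painting can start.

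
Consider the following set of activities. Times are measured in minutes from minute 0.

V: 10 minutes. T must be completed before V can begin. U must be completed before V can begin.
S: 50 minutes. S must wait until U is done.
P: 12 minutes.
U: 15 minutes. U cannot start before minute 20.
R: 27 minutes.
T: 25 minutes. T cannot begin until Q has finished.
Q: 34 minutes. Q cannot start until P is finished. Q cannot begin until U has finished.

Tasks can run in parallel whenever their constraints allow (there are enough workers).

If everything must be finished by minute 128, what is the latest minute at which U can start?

To finish by minute 128, V (duration 10) must start no later than minute 118.
Since V (must start by minute 118) depends on it, T must finish by minute 118. Backing off its 25-minute duration gives a latest start of minute 93.
Q feeds into T (must start by minute 93); so Q must finish by minute 93 and therefore start by minute 59.
S must finish by minute 128; it takes 50 minutes, so it must start by 128 − 50 = minute 78.
U has several dependents: Q (must start by minute 59); S (must start by minute 78); V (must start by minute 118). The earliest of those limits is minute 59, so U must start by 59 − 15 = minute 44.

44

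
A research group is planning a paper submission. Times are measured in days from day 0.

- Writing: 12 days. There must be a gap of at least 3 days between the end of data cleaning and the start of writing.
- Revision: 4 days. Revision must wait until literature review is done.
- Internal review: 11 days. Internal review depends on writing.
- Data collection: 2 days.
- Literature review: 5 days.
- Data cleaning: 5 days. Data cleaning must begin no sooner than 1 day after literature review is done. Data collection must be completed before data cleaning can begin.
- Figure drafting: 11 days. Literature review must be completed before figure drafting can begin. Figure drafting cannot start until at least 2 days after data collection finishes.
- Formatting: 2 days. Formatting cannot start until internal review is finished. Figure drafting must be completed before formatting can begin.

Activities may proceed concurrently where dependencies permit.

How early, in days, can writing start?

14

Data collection has no prerequisites, so it starts at day 0 and finishes at day 2.
Literature review can start immediately at day 0; it finishes at day 5.
Data cleaning cannot start until literature review (finishes day 5, plus 1-day gap → day 6); data collection (finishes day 2). The controlling bound is day 6, so data cleaning finishes at 6 + 5 = day 11.
Writing waits on data cleaning (finishes day 11, plus 3-day gap → day 14), so the earliest it can start is day 14.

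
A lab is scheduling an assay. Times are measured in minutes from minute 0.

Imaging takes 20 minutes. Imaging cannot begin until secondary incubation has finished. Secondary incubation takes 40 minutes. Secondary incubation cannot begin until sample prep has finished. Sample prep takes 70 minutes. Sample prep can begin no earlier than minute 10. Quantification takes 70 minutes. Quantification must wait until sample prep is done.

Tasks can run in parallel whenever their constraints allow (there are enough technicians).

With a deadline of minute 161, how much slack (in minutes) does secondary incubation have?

Sample prep cannot begin until its own release at minute 10. It runs from minute 10 to 10 + 70 = minute 80.
After sample prep (finishes minute 80), secondary incubation can start at minute 80 and finishes at minute 120.

Working backward from the deadline:
Imaging must finish by minute 161; it takes 20 minutes, so it must start by 161 − 20 = minute 141.
Since imaging (must start by minute 141) depends on it, secondary incubation must finish by minute 141. Backing off its 40-minute duration gives a latest start of minute 101.
So secondary incubation can start as early as minute 80 and as late as minute 101, giving 101 − 80 = 21 minutes of slack.

21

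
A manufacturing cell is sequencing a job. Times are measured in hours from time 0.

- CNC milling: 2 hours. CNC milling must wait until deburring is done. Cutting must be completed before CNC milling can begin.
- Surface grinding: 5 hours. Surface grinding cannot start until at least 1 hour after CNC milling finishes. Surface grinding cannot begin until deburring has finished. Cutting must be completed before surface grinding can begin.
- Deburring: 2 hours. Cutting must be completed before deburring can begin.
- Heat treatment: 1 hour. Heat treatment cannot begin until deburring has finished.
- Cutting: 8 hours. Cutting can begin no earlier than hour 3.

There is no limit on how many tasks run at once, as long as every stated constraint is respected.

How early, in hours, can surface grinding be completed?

Cutting waits on its own release at hour 3, so it starts at hour 3 and finishes at 3 + 8 = hour 11.
After cutting (finishes hour 11), deburring can start at hour 11 and finishes at hour 13.
CNC milling needs all of deburring (finishes hour 13); cutting (finishes hour 11). That puts its earliest start at hour 13; it finishes at 13 + 2 = hour 15.
Surface grinding has to wait for CNC milling (finishes hour 15, plus 1-hour gap → hour 16); deburring (finishes hour 13); cutting (finishes hour 11). The latest of these is hour 16, so surface grinding runs hour 16 to 16 + 5 = hour 21.

21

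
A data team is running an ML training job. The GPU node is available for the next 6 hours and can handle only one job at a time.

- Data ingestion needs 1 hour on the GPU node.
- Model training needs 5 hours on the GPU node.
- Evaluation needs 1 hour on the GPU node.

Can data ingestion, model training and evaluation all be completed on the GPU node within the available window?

Running back to back, the jobs need 1 + 5 + 1 = 7 hours on the GPU node.
Since 7 > 6, they cannot all fit.

No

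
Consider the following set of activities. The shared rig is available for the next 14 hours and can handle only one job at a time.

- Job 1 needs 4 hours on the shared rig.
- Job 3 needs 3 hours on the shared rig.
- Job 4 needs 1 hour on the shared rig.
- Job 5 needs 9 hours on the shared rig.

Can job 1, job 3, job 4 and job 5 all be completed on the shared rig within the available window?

No

Running back to back, the jobs need 4 + 3 + 1 + 9 = 17 hours on the shared rig.
Since 17 > 14, they cannot all fit.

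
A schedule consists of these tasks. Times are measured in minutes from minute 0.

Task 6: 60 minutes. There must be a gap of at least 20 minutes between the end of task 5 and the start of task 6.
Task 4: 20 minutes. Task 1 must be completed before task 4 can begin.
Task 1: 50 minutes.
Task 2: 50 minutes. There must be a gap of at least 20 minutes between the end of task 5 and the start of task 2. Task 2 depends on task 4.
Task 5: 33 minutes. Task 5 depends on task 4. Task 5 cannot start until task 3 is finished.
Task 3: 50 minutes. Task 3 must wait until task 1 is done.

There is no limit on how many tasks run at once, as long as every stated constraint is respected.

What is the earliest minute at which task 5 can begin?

100

Task 1 has no prerequisites, so it starts at minute 0 and finishes at minute 50.
Task 4 cannot begin until task 1 (finishes minute 50). It runs from minute 50 to 50 + 20 = minute 70.
Task 3 cannot begin until task 1 (finishes minute 50). It runs from minute 50 to 50 + 50 = minute 100.
Task 5 waits on task 4 (finishes minute 70); task 3 (finishes minute 100). The latest of these is minute 100, which is the earliest task 5 can start.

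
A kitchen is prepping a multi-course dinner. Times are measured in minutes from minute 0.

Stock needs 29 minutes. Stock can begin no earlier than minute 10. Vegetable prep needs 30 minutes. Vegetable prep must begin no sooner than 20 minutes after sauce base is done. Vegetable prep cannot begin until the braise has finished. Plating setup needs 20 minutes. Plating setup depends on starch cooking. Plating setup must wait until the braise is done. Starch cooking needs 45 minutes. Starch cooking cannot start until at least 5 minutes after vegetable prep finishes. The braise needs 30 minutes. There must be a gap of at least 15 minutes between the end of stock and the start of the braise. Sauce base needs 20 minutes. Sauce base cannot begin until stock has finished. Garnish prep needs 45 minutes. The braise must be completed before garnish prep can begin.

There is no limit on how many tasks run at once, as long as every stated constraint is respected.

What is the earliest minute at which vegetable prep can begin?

84

Stock waits on its own release at minute 10, so it starts at minute 10 and finishes at 10 + 29 = minute 39.
After stock (finishes minute 39, plus 15-minute gap → minute 54), the braise can start at minute 54 and finishes at minute 84.
After stock (finishes minute 39), sauce base can start at minute 39 and finishes at minute 59.
Vegetable prep waits on sauce base (finishes minute 59, plus 20-minute gap → minute 79); the braise (finishes minute 84). The latest of these is minute 84, which is the earliest vegetable prep can start.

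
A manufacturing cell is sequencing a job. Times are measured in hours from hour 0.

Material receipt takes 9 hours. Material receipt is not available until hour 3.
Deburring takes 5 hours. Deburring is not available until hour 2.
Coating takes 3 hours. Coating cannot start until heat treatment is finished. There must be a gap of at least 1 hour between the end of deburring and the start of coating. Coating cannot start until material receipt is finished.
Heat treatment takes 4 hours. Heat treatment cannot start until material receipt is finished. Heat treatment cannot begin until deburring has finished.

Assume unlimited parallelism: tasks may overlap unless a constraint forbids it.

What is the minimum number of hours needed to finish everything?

19

After its own release at hour 2, deburring can start at hour 2 and finishes at hour 7.
Material receipt waits on its own release at hour 3, so it starts at hour 3 and finishes at 3 + 9 = hour 12.
Heat treatment needs all of material receipt (finishes hour 12); deburring (finishes hour 7). That puts its earliest start at hour 12; it finishes at 12 + 4 = hour 16.
Coating cannot start until heat treatment (finishes hour 16); deburring (finishes hour 7, plus 1-hour gap → hour 8); material receipt (finishes hour 12). The controlling bound is hour 16, so coating finishes at 16 + 3 = hour 19.
All tasks are finished once the last one completes. Finish times: Material receipt at 12, Deburring at 7, Heat treatment at 16, Coating at 19. The latest is hour 19.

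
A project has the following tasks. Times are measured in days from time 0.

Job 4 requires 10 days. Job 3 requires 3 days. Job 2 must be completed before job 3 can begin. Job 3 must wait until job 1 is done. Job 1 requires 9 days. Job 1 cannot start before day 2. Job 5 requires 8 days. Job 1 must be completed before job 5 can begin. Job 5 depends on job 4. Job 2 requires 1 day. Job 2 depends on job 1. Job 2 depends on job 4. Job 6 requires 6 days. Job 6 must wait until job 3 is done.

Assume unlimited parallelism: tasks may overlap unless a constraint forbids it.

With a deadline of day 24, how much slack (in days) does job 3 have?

Job 4 can start immediately at day 0; it finishes at day 10.
After its own release at day 2, job 1 can start at day 2 and finishes at day 11.
Job 2 needs all of job 1 (finishes day 11); job 4 (finishes day 10). That puts its earliest start at day 11; it finishes at 11 + 1 = day 12.
Job 3 has to wait for job 2 (finishes day 12); job 1 (finishes day 11). The latest of these is day 12, so job 3 runs day 12 to 12 + 3 = day 15.

Working backward from the deadline:
Job 6 must finish by day 24; it takes 6 days, so it must start by 24 − 6 = day 18.
Since job 6 (must start by day 18) depends on it, job 3 must finish by day 18. Backing off its 3-day duration gives a latest start of day 15.
So job 3 can start as early as day 12 and as late as day 15, giving 15 − 12 = 3 days of slack.

3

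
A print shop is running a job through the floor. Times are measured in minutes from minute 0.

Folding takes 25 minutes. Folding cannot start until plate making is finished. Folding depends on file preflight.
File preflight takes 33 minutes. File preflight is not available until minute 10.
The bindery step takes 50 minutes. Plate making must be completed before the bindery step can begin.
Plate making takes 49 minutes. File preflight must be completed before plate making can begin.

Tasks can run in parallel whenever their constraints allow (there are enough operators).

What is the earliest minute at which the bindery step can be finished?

File preflight waits on its own release at minute 10, so it starts at minute 10 and finishes at 10 + 33 = minute 43.
After file preflight (finishes minute 43), plate making can start at minute 43 and finishes at minute 92.
The bindery step waits on plate making (finishes minute 92), so it starts at minute 92 and finishes at 92 + 50 = minute 142.

142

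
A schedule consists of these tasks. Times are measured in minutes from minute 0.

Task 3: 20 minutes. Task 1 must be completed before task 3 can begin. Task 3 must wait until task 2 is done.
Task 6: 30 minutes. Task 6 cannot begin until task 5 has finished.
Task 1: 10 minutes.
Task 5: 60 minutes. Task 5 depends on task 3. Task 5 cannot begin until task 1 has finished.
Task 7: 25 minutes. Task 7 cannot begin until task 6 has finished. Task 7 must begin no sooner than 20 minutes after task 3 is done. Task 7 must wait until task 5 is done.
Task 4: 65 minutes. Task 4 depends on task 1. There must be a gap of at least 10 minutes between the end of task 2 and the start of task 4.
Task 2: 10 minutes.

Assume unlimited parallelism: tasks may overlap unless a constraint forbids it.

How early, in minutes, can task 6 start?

Nothing blocks task 2, so it runs from minute 0 to minute 10.
Nothing blocks task 1, so it runs from minute 0 to minute 10.
Task 3 has to wait for task 1 (finishes minute 10); task 2 (finishes minute 10). The latest of these is minute 10, so task 3 runs minute 10 to 10 + 20 = minute 30.
Task 5 has to wait for task 3 (finishes minute 30); task 1 (finishes minute 10). The latest of these is minute 30, so task 5 runs minute 30 to 30 + 60 = minute 90.
Task 6 waits on task 5 (finishes minute 90), so the earliest it can start is minute 90.

90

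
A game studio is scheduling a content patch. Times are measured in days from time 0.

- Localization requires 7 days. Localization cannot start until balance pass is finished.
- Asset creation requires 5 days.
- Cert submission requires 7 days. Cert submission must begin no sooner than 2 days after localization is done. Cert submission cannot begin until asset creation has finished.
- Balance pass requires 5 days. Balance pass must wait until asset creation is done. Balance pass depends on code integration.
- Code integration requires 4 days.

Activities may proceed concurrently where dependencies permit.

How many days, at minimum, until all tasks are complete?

Code integration has no prerequisites, so it starts at day 0 and finishes at day 4.
Asset creation has no prerequisites, so it starts at day 0 and finishes at day 5.
For balance pass: asset creation (finishes day 5); code integration (finishes day 4). Taking the maximum gives a start of day 5, and it finishes at 5 + 5 = day 10.
After balance pass (finishes day 10), localization can start at day 10 and finishes at day 17.
Cert submission has to wait for localization (finishes day 17, plus 2-day gap → day 19); asset creation (finishes day 5). The latest of these is day 19, so cert submission runs day 19 to 19 + 7 = day 26.
All tasks are finished once the last one completes. Finish times: Asset creation at 5, Code integration at 4, Balance pass at 10, Localization at 17, Cert submission at 26. The latest is day 26.

26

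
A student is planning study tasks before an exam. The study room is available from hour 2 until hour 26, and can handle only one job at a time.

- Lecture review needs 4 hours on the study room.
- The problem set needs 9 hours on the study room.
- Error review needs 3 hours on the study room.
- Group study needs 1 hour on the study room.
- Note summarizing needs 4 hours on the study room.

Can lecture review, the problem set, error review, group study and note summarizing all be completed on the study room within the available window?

Yes

The study room window is 26 − 2 = 24 hours.
Running back to back, the jobs need 4 + 9 + 3 + 1 + 4 = 21 hours on the study room.
Since 21 ≤ 24, they fit within the window.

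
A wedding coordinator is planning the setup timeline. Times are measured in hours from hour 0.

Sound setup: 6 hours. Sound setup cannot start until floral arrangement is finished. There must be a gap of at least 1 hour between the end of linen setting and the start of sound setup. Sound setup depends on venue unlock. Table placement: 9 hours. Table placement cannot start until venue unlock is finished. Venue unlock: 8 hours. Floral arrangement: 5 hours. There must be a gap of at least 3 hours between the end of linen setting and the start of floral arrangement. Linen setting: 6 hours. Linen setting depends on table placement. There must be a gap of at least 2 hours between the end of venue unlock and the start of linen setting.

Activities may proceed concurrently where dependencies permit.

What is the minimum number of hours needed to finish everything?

37

Nothing blocks venue unlock, so it runs from hour 0 to hour 8.
Table placement cannot begin until venue unlock (finishes hour 8). It runs from hour 8 to 8 + 9 = hour 17.
Linen setting cannot start until table placement (finishes hour 17); venue unlock (finishes hour 8, plus 2-hour gap → hour 10). The controlling bound is hour 17, so linen setting finishes at 17 + 6 = hour 23.
After linen setting (finishes hour 23, plus 3-hour gap → hour 26), floral arrangement can start at hour 26 and finishes at hour 31.
Sound setup needs all of floral arrangement (finishes hour 31); linen setting (finishes hour 23, plus 1-hour gap → hour 24); venue unlock (finishes hour 8). That puts its earliest start at hour 31; it finishes at 31 + 6 = hour 37.
All tasks are finished once the last one completes. Finish times: Venue unlock at 8, Table placement at 17, Linen setting at 23, Floral arrangement at 31, Sound setup at 37. The latest is hour 37.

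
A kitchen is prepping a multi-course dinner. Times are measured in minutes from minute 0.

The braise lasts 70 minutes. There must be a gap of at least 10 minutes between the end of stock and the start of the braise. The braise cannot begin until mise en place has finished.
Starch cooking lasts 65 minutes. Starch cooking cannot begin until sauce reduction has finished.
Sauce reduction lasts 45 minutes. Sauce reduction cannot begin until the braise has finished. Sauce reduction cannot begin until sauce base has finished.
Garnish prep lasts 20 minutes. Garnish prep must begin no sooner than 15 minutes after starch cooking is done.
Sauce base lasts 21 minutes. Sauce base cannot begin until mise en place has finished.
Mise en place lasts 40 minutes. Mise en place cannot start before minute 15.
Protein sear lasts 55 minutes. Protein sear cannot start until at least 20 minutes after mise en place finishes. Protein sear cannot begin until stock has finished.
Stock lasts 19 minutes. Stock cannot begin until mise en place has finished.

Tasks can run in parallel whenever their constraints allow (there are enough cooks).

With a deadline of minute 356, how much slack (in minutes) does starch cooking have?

57

Mise en place waits on its own release at minute 15, so it starts at minute 15 and finishes at 15 + 40 = minute 55.
Sauce base cannot begin until mise en place (finishes minute 55). It runs from minute 55 to 55 + 21 = minute 76.
Stock waits on mise en place (finishes minute 55), so it starts at minute 55 and finishes at 55 + 19 = minute 74.
The braise has to wait for stock (finishes minute 74, plus 10-minute gap → minute 84); mise en place (finishes minute 55). The latest of these is minute 84, so the braise runs minute 84 to 84 + 70 = minute 154.
For sauce reduction: the braise (finishes minute 154); sauce base (finishes minute 76). Taking the maximum gives a start of minute 154, and it finishes at 154 + 45 = minute 199.
After sauce reduction (finishes minute 199), starch cooking can start at minute 199 and finishes at minute 264.

Working backward from the deadline:
Garnish prep has no dependents, so it just needs to finish by minute 356. Starting by 356 − 20 = minute 336 achieves that.
Since garnish prep (must start by minute 336, minus 15-minute gap → minute 321) depends on it, starch cooking must finish by minute 321. Backing off its 65-minute duration gives a latest start of minute 256.
So starch cooking can start as early as minute 199 and as late as minute 256, giving 256 − 199 = 57 minutes of slack.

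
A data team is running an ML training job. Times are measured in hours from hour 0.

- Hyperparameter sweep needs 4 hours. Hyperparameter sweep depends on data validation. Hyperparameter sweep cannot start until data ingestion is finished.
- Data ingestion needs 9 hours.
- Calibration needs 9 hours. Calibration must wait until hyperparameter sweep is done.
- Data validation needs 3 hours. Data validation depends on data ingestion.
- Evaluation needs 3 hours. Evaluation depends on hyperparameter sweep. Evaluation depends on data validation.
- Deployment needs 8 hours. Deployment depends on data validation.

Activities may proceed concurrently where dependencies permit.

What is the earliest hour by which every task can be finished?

25

Nothing blocks data ingestion, so it runs from hour 0 to hour 9.
After data ingestion (finishes hour 9), data validation can start at hour 9 and finishes at hour 12.
Deployment cannot begin until data validation (finishes hour 12). It runs from hour 12 to 12 + 8 = hour 20.
Hyperparameter sweep has to wait for data validation (finishes hour 12); data ingestion (finishes hour 9). The latest of these is hour 12, so hyperparameter sweep runs hour 12 to 12 + 4 = hour 16.
After hyperparameter sweep (finishes hour 16), calibration can start at hour 16 and finishes at hour 25.
Evaluation has to wait for hyperparameter sweep (finishes hour 16); data validation (finishes hour 12). The latest of these is hour 16, so evaluation runs hour 16 to 16 + 3 = hour 19.
All tasks are finished once the last one completes. Finish times: Data ingestion at 9, Data validation at 12, Hyperparameter sweep at 16, Evaluation at 19, Calibration at 25, Deployment at 20. The latest is hour 25.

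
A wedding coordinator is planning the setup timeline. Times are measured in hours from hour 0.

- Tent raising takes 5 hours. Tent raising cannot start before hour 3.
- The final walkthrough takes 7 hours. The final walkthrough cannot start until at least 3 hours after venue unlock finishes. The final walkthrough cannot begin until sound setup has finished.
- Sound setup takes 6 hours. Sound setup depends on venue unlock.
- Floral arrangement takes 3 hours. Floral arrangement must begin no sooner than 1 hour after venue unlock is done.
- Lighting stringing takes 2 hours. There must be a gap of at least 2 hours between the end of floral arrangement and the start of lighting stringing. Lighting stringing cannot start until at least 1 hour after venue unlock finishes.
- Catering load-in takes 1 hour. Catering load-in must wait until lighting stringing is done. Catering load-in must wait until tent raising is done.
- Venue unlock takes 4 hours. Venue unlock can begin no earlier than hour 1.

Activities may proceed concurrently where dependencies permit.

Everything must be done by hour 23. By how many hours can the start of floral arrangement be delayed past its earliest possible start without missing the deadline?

9

Venue unlock cannot begin until its own release at hour 1. It runs from hour 1 to 1 + 4 = hour 5.
After venue unlock (finishes hour 5, plus 1-hour gap → hour 6), floral arrangement can start at hour 6 and finishes at hour 9.

Working backward from the deadline:
Nothing follows catering load-in; the deadline of hour 23 is its only limit. It must start by 23 − 1 = hour 22.
Lighting stringing has to be done before catering load-in (must start by hour 22). That means finishing by hour 22, i.e. starting by 22 − 2 = hour 20.
Since lighting stringing (must start by hour 20, minus 2-hour gap → hour 18) depends on it, floral arrangement must finish by hour 18. Backing off its 3-hour duration gives a latest start of hour 15.
So floral arrangement can start as early as hour 6 and as late as hour 15, giving 15 − 6 = 9 hours of slack.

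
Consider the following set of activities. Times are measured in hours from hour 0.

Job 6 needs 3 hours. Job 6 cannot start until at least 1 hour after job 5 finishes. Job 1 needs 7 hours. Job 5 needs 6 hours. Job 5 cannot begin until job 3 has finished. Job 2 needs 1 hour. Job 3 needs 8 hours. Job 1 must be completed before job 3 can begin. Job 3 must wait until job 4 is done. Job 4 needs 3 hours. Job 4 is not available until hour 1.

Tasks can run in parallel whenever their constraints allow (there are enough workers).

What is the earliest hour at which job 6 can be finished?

25

Job 4 waits on its own release at hour 1, so it starts at hour 1 and finishes at 1 + 3 = hour 4.
Nothing blocks job 1, so it runs from hour 0 to hour 7.
Job 3 needs all of job 1 (finishes hour 7); job 4 (finishes hour 4). That puts its earliest start at hour 7; it finishes at 7 + 8 = hour 15.
Job 5 waits on job 3 (finishes hour 15), so it starts at hour 15 and finishes at 15 + 6 = hour 21.
After job 5 (finishes hour 21, plus 1-hour gap → hour 22), job 6 can start at hour 22 and finishes at hour 25.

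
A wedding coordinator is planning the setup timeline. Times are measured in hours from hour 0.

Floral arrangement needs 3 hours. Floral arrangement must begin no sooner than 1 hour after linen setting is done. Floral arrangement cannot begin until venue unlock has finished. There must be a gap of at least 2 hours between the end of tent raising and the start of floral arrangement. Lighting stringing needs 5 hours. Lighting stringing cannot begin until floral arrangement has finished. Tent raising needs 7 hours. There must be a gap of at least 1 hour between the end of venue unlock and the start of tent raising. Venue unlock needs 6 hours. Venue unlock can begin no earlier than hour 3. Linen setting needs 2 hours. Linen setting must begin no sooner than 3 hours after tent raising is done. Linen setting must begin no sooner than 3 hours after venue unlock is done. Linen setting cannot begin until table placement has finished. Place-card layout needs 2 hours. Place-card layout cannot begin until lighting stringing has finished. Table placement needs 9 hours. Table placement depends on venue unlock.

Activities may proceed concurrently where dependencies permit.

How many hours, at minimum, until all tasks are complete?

33

Venue unlock waits on its own release at hour 3, so it starts at hour 3 and finishes at 3 + 6 = hour 9.
After venue unlock (finishes hour 9), table placement can start at hour 9 and finishes at hour 18.
After venue unlock (finishes hour 9, plus 1-hour gap → hour 10), tent raising can start at hour 10 and finishes at hour 17.
For linen setting: tent raising (finishes hour 17, plus 3-hour gap → hour 20); venue unlock (finishes hour 9, plus 3-hour gap → hour 12); table placement (finishes hour 18). Taking the maximum gives a start of hour 20, and it finishes at 20 + 2 = hour 22.
Floral arrangement needs all of linen setting (finishes hour 22, plus 1-hour gap → hour 23); venue unlock (finishes hour 9); tent raising (finishes hour 17, plus 2-hour gap → hour 19). That puts its earliest start at hour 23; it finishes at 23 + 3 = hour 26.
After floral arrangement (finishes hour 26), lighting stringing can start at hour 26 and finishes at hour 31.
Place-card layout waits on lighting stringing (finishes hour 31), so it starts at hour 31 and finishes at 31 + 2 = hour 33.
All tasks are finished once the last one completes. Finish times: Venue unlock at 9, Tent raising at 17, Table placement at 18, Linen setting at 22, Floral arrangement at 26, Lighting stringing at 31, Place-card layout at 33. The latest is hour 33.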